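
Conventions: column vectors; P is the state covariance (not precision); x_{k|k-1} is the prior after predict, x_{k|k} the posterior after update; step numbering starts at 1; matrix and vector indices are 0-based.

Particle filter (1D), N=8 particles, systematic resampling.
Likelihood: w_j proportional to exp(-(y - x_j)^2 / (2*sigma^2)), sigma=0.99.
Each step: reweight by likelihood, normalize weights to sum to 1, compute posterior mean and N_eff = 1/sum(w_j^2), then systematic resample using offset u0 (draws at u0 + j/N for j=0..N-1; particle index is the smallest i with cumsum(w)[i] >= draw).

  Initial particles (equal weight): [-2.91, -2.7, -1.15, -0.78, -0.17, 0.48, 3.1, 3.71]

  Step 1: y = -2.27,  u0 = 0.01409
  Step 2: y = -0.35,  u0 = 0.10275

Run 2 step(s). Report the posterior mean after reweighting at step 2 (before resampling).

post_mean = -1.1636

step 1: w=[0.3008, 0.3373, 0.1955, 0.1194, 0.0391, 0.0078, 0.0000, 0.0000]  mean=-2.1071  Neff=3.8705  idx=[0, 0, 0, 1, 1, 2, 2, 3]
step 2: w=[0.0137, 0.0137, 0.0137, 0.0232, 0.0232, 0.2798, 0.2798, 0.3529]  mean=-1.1636  Neff=3.5363  idx=[5, 5, 5, 6, 6, 7, 7, 7]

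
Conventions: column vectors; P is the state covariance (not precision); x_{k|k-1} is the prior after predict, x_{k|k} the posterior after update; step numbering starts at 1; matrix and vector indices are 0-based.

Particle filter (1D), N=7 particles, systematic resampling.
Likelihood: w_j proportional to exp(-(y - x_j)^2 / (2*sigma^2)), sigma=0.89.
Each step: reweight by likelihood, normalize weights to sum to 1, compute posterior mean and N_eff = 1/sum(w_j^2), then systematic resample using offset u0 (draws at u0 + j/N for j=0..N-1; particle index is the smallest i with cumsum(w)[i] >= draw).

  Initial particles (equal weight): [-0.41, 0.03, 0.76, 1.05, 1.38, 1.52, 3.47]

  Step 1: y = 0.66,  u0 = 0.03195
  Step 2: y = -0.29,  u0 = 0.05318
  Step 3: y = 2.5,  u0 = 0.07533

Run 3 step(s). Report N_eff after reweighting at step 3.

N_eff = 3.2672

step 1: w=[0.1074, 0.1722, 0.2198, 0.2010, 0.1595, 0.1387, 0.0015]  mean=0.7753  Neff=5.7292  idx=[0, 1, 2, 2, 3, 4, 5]
step 2: w=[0.2795, 0.2644, 0.1406, 0.1406, 0.0908, 0.0485, 0.0357]  mean=0.3235  Neff=5.0151  idx=[0, 0, 1, 1, 2, 3, 4]
step 3: w=[0.0078, 0.0078, 0.0347, 0.0347, 0.2413, 0.2413, 0.4326]  mean=0.8166  Neff=3.2672  idx=[3, 4, 5, 5, 6, 6, 6]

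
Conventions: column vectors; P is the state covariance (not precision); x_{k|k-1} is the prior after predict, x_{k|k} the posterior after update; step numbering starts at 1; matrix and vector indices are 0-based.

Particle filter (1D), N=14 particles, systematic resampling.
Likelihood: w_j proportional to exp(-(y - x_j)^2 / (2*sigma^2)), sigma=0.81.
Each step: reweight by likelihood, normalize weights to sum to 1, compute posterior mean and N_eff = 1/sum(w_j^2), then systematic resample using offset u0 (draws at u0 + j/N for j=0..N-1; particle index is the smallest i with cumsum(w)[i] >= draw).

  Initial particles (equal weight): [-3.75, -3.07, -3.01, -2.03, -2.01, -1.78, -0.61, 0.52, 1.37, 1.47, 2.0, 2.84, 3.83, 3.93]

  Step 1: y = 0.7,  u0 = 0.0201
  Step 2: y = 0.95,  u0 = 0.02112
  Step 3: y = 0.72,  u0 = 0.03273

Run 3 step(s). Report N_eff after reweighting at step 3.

step 1: w=[0.0000, 0.0000, 0.0000, 0.0012, 0.0013, 0.0032, 0.0927, 0.3345, 0.2435, 0.2182, 0.0946, 0.0105, 0.0002, 0.0001]  mean=0.9813  Neff=4.2281  idx=[6, 6, 7, 7, 7, 7, 8, 8, 8, 8, 9, 9, 9, 10]
step 2: w=[0.0154, 0.0154, 0.0855, 0.0855, 0.0855, 0.0855, 0.0861, 0.0861, 0.0861, 0.0861, 0.0801, 0.0801, 0.0801, 0.0425]  mean=1.0690  Neff=12.4348  idx=[1, 2, 3, 4, 5, 6, 6, 7, 8, 9, 10, 11, 12, 12]
step 3: w=[0.0251, 0.0935, 0.0935, 0.0935, 0.0935, 0.0699, 0.0699, 0.0699, 0.0699, 0.0699, 0.0628, 0.0628, 0.0628, 0.0628]  mean=1.0275  Neff=13.1848  idx=[1, 1, 2, 3, 4, 4, 5, 6, 7, 8, 9, 11, 12, 13]

N_eff = 13.1848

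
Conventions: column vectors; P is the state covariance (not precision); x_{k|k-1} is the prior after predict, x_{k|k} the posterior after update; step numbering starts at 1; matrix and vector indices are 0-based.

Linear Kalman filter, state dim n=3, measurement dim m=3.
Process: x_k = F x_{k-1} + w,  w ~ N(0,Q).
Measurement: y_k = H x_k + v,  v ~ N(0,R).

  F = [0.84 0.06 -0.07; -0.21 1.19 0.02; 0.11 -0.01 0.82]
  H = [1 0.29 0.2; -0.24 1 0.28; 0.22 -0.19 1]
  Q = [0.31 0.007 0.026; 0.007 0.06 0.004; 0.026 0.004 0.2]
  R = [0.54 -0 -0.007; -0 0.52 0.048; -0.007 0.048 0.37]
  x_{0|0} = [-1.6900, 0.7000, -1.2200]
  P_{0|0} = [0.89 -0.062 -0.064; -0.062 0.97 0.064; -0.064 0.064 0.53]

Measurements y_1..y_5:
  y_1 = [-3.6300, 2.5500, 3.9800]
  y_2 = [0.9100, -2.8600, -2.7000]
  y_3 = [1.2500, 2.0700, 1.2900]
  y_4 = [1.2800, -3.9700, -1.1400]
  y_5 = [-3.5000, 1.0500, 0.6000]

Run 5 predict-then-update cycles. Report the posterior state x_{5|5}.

x_post = [-1.1862, -0.7339, 0.0402]

step 1: x^-=[-1.2922, 1.1635, -1.1933]  P^-=[0.9448 -0.1499 0.0369; -0.1499 1.5076 0.0457; 0.0369 0.0457 0.5548]  S=[1.5669 0.1234 0.2977; 0.1234 2.2181 -0.1362; 0.2977 -0.1362 1.0364]  K=[0.5816 -0.1932 0.0712; 0.1788 0.6778 -0.2265; -0.0120 0.1213 0.5542]  nu=[-2.4366, 1.4105, 5.6786]  x^+=[-2.5774, 0.3979, 2.1540]  P^+=[0.3260 -0.0022 -0.0591; -0.0022 0.3377 0.0121; -0.0591 0.0121 0.2263]
step 2: x^-=[-2.2919, 1.0578, 1.4788]  P^-=[0.5490 -0.0318 0.0033; -0.0318 0.5548 0.0178; 0.0033 0.0178 0.3453]  S=[1.1344 0.0247 0.1642; 0.0247 1.1583 0.0181; 0.1642 0.0181 0.7592]  K=[0.4691 -0.1515 0.0735; 0.1301 0.4897 -0.1644; 0.0014 0.0911 0.4488]  nu=[2.5994, -4.8819, -3.4736]  x^+=[-0.5883, -0.4233, -0.5213]  P^+=[0.2613 -0.0011 -0.0410; -0.0011 0.2441 0.0084; -0.0410 0.0084 0.1810]
step 3: x^-=[-0.4830, -0.3907, -0.4879]  P^-=[0.5008 -0.0249 0.0121; -0.0249 0.4186 0.0130; 0.0121 0.0130 0.3174]  S=[1.0806 0.0022 0.1626; 0.0022 1.0100 0.0344; 0.1626 0.0344 0.7292]  K=[0.4471 -0.1441 0.0813; 0.1125 0.4287 -0.1441; 0.0086 0.0833 0.4297]  nu=[1.9439, 2.4814, 1.8100]  x^+=[0.1755, 0.6309, 0.5132]  P^+=[0.2483 -0.0017 -0.0349; -0.0017 0.2135 0.0074; -0.0349 0.0074 0.1720]
step 4: x^-=[0.1493, 0.7242, 0.4338]  P^-=[0.4907 -0.0251 0.0155; -0.0251 0.3749 0.0115; 0.0155 0.0115 0.3123]  S=[1.0677 -0.0081 0.1650; -0.0081 0.9640 0.0397; 0.1650 0.0397 0.7241]  K=[0.4415 -0.1435 0.0844; 0.1046 0.4049 -0.1362; 0.0109 0.0813 0.4260]  nu=[0.8339, -4.7798, -1.4691]  x^+=[1.0794, -0.9241, -0.5714]  P^+=[0.2452 -0.0024 -0.0332; -0.0024 0.2015 0.0071; -0.0332 0.0071 0.1701]
step 5: x^-=[0.8913, -1.3378, -0.3406]  P^-=[0.4882 -0.0261 0.0165; -0.0261 0.3580 0.0110; 0.0165 0.0110 0.3113]  S=[1.0634 -0.0133 0.1663; -0.0133 0.9470 0.0419; 0.1663 0.0419 0.7231]  K=[0.4398 -0.1440 0.0855; 0.1008 0.3952 -0.1329; 0.0116 0.0808 0.4252]  nu=[-3.9352, 2.6971, 0.4903]  x^+=[-1.1862, -0.7339, 0.0402]  P^+=[0.2443 -0.0030 -0.0327; -0.0030 0.1964 0.0071; -0.0327 0.0071 0.1697]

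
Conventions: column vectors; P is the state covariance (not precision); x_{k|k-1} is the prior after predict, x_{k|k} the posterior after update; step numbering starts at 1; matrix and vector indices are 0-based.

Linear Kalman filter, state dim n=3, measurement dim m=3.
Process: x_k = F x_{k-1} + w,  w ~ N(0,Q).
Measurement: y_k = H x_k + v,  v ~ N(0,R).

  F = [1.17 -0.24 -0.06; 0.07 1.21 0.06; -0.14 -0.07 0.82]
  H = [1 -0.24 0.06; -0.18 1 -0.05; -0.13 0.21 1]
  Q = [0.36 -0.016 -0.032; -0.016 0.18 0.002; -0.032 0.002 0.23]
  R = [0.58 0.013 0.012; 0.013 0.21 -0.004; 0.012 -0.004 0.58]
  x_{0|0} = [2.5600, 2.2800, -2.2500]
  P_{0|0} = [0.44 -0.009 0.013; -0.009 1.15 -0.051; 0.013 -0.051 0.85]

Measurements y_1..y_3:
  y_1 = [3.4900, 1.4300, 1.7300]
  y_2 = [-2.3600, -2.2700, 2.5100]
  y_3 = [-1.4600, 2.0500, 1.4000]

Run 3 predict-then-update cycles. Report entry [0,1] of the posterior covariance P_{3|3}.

step 1: x^-=[2.5830, 2.8030, -2.3630]  P^-=[1.0334 -0.3243 -0.1037; -0.3243 1.8601 -0.1061; -0.1037 -0.1061 0.8185]  S=[1.8697 -0.9615 -0.3240; -0.9615 2.2311 0.3373; -0.3240 0.3373 1.4981]  K=[0.5993 0.0447 -0.0848; 0.0394 0.8747 0.0296; 0.0125 -0.1390 0.5745]  nu=[1.7215, -1.0262, 3.8402]  x^+=[3.2430, 2.0869, 0.0072]  P^+=[0.3678 0.0831 -0.0118; 0.0831 0.1982 -0.0167; -0.0118 -0.0167 0.3359]
step 2: x^-=[3.2930, 2.7525, -0.5942]  P^-=[0.8306 0.0723 -0.1177; 0.0723 0.4848 -0.0334; -0.1177 -0.0334 0.4703]  S=[1.3924 -0.1741 -0.1839; -0.1741 0.6981 0.0690; -0.1839 0.0690 1.0983]  K=[0.5722 0.0503 -0.0990; 0.0558 0.6902 0.0197; -0.0126 -0.0978 0.4397]  nu=[-4.9568, -4.4595, 2.9543]  x^+=[-0.0602, -0.5438, 1.2036]  P^+=[0.3520 0.0807 -0.0219; 0.0807 0.1594 -0.0136; -0.0219 -0.0136 0.2553]
step 3: x^-=[-0.0121, -0.5900, 1.0335]  P^-=[0.8094 0.0782 -0.1220; 0.0782 0.4276 -0.0310; -0.1220 -0.0310 0.4175]  S=[1.3642 -0.1498 -0.1849; -0.1498 0.6376 0.0612; -0.1849 0.0612 1.0445]  K=[0.5651 0.0465 -0.1045; 0.0559 0.6624 0.0176; -0.0200 -0.0910 0.4105]  nu=[-1.6515, 2.6895, 0.4889]  x^+=[-0.8714, 1.1078, 1.0223]  P^+=[0.3476 0.0788 -0.0254; 0.0788 0.1533 -0.0137; -0.0254 -0.0137 0.2378]

P_post[0,1] = 0.0788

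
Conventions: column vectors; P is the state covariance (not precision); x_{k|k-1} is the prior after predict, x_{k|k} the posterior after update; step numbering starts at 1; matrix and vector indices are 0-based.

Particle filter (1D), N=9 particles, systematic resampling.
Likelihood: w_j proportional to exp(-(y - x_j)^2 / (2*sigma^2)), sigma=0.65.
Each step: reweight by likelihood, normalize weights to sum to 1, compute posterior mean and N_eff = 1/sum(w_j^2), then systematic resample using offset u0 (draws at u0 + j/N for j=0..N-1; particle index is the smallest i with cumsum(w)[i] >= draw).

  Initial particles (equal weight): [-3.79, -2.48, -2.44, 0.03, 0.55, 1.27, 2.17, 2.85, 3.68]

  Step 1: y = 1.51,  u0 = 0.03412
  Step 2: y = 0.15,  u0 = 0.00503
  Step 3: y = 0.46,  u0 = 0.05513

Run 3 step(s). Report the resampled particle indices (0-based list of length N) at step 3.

resampled_idx = [0, 1, 2, 3, 4, 4, 5, 6, 8]

step 1: w=[0.0000, 0.0000, 0.0000, 0.0362, 0.1627, 0.4523, 0.2891, 0.0578, 0.0018]  mean=1.4640  Neff=3.1321  idx=[3, 4, 5, 5, 5, 5, 6, 6, 6]
step 2: w=[0.3587, 0.3019, 0.0827, 0.0827, 0.0827, 0.0827, 0.0029, 0.0029, 0.0029]  mean=0.6158  Neff=4.0463  idx=[0, 0, 0, 0, 1, 1, 2, 3, 4]
step 3: w=[0.1222, 0.1222, 0.1222, 0.1222, 0.1506, 0.1506, 0.0700, 0.0700, 0.0700]  mean=0.4470  Neff=8.3468  idx=[0, 1, 2, 3, 4, 4, 5, 6, 8]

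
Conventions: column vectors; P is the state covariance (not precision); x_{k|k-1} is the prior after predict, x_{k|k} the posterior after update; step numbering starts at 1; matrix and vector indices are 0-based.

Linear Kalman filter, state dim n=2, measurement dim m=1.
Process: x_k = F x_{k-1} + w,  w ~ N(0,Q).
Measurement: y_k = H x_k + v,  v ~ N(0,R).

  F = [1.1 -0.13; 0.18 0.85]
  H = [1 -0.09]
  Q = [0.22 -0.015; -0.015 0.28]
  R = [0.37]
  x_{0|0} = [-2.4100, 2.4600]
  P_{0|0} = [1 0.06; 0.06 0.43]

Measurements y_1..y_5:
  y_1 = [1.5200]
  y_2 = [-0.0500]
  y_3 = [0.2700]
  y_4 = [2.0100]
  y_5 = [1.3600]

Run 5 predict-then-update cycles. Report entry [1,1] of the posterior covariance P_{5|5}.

step 1: x^-=[-2.9708, 1.6572]  P^-=[1.4201 0.1902; 0.1902 0.6414]  S=[1.7611]  K=[0.7967; 0.0752]  nu=[4.6399]  x^+=[0.7257, 2.0062]  P^+=[0.3024 0.0847; 0.0847 0.6315]
step 2: x^-=[0.5375, 1.8359]  P^-=[0.5723 0.0523; 0.0523 0.7719]  S=[0.9392]  K=[0.6044; -0.0183]  nu=[-0.4222]  x^+=[0.2823, 1.8436]  P^+=[0.2293 0.0627; 0.0627 0.7716]
step 3: x^-=[0.0708, 1.6179]  P^-=[0.4925 0.0023; 0.0023 0.8641]  S=[0.8691]  K=[0.5665; -0.0869]  nu=[0.3448]  x^+=[0.2661, 1.5879]  P^+=[0.2136 0.0450; 0.0450 0.8575]
step 4: x^-=[0.0863, 1.3976]  P^-=[0.4801 -0.0264; -0.0264 0.9203]  S=[0.8623]  K=[0.5595; -0.1267]  nu=[2.0495]  x^+=[1.2331, 1.1380]  P^+=[0.2102 0.0347; 0.0347 0.9064]
step 5: x^-=[1.2084, 1.1893]  P^-=[0.4797 -0.0419; -0.0419 0.9523]  S=[0.8649]  K=[0.5589; -0.1475]  nu=[0.2586]  x^+=[1.3530, 1.1511]  P^+=[0.2095 0.0294; 0.0294 0.9335]

P_post[1,1] = 0.9335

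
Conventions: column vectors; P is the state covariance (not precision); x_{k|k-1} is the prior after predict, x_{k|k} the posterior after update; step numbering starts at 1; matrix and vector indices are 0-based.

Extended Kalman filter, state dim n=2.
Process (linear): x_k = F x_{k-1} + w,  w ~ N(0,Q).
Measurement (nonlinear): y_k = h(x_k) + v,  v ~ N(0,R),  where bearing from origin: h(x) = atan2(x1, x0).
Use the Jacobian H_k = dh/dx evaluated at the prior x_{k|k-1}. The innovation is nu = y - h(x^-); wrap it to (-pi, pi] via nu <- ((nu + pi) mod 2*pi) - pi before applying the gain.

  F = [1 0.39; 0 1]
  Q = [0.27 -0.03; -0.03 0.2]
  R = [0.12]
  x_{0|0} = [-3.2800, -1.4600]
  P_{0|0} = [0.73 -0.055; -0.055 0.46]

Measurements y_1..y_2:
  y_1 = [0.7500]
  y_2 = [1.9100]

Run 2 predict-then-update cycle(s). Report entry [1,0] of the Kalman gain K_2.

step 1: x^-=[-3.8494, -1.4600]  P^-=[1.0271 0.0944; 0.0944 0.6600]  H_jac=[0.0861 -0.2271]  S=[0.1580]  K=[0.4243; -0.8974]  nu=[-2.7541]  x^+=[-5.0180, 1.0115]  P^+=[0.9986 0.1546; 0.1546 0.5328]
step 2: x^-=[-4.6235, 1.0115]  P^-=[1.4702 0.3323; 0.3323 0.7328]  H_jac=[-0.0452 -0.2064]  S=[0.1604]  K=[-0.8415; -1.0364]  nu=[-1.0162]  x^+=[-3.7684, 2.0648]  P^+=[1.3566 0.1924; 0.1924 0.5605]

K[1,0] = -1.0364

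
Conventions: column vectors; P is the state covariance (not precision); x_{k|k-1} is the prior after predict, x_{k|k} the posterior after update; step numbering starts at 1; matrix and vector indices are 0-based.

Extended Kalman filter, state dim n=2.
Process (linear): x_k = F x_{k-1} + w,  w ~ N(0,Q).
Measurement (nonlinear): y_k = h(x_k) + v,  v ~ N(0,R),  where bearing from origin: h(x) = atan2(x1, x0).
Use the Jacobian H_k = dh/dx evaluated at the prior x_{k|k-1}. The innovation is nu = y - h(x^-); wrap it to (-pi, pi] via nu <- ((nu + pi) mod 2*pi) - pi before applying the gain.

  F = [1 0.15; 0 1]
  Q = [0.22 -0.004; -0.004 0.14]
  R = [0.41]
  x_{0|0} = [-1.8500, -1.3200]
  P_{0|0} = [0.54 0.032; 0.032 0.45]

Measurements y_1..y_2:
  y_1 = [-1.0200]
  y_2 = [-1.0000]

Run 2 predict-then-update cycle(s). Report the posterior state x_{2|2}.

step 1: x^-=[-2.0480, -1.3200]  P^-=[0.7797 0.0955; 0.0955 0.5900]  H_jac=[0.2223 -0.3450]  S=[0.5041]  K=[0.2786; -0.3616]  nu=[1.5491]  x^+=[-1.6165, -1.8802]  P^+=[0.7406 0.1463; 0.1463 0.5241]
step 2: x^-=[-1.8985, -1.8802]  P^-=[1.0163 0.2209; 0.2209 0.6641]  H_jac=[0.2634 -0.2659]  S=[0.4965]  K=[0.4207; -0.2385]  nu=[1.3610]  x^+=[-1.3259, -2.2048]  P^+=[0.9284 0.2707; 0.2707 0.6358]

x_post = [-1.3259, -2.2048]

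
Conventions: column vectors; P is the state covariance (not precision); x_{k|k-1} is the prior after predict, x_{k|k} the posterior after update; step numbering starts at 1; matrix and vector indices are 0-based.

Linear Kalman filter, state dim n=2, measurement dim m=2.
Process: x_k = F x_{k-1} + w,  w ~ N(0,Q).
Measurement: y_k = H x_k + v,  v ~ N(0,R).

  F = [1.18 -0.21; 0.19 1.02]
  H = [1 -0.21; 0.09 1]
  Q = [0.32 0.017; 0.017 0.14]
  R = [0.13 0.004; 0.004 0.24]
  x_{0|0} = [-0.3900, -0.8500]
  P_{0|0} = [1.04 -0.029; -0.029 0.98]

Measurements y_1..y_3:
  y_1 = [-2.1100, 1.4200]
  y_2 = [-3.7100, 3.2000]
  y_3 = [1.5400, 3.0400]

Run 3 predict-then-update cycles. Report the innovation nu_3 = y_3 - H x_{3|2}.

innov = [5.9395, 1.4385]

step 1: x^-=[-0.2817, -0.9411]  P^-=[1.8257 0.0065; 0.0065 1.1859]  S=[2.0053 -0.0743; -0.0743 1.4419]  K=[0.9159 0.1657; -0.0906 0.8182]  nu=[-2.0259, 2.3865]  x^+=[-1.7419, 1.1951]  P^+=[0.1265 0.0320; 0.0320 0.1931]
step 2: x^-=[-2.3064, 0.8881]  P^-=[0.4887 0.0413; 0.0413 0.3579]  S=[0.6172 0.0133; 0.0133 0.6093]  K=[0.7752 0.1230; -0.0677 0.5950]  nu=[-1.2172, 2.5195]  x^+=[-2.9400, 2.4696]  P^+=[0.1061 0.0231; 0.0231 0.1405]
step 3: x^-=[-3.9878, 1.9604]  P^-=[0.4625 0.0375; 0.0375 0.2989]  S=[0.5899 0.0197; 0.0197 0.5494]  K=[0.7668 0.1166; -0.0612 0.5524]  nu=[5.9395, 1.4385]  x^+=[0.7341, 2.3915]  P^+=[0.1047 0.0216; 0.0216 0.1304]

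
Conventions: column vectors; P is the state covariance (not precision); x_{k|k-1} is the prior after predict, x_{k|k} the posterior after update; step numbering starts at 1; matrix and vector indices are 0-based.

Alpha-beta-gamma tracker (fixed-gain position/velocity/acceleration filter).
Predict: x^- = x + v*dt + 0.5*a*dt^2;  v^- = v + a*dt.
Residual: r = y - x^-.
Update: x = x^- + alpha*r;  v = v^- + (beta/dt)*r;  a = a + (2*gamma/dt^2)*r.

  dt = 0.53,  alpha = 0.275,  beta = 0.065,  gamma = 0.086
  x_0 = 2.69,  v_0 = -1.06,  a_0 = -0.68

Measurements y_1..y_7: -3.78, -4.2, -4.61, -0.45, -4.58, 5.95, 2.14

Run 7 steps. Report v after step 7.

v_post = 7.3445

step 1: x_pred=2.0327  r=-5.8127  x^+=0.4342  v^+=-2.1333  a^+=-4.2392
step 2: x_pred=-1.2918  r=-2.9082  x^+=-2.0916  v^+=-4.7367  a^+=-6.0199
step 3: x_pred=-5.4475  r=0.8375  x^+=-5.2172  v^+=-7.8246  a^+=-5.5071
step 4: x_pred=-10.1377  r=9.6877  x^+=-7.4736  v^+=-9.5552  a^+=0.4249
step 5: x_pred=-12.4782  r=7.8982  x^+=-10.3062  v^+=-8.3614  a^+=5.2611
step 6: x_pred=-13.9988  r=19.9488  x^+=-8.5129  v^+=-3.1265  a^+=17.4761
step 7: x_pred=-7.7154  r=9.8554  x^+=-5.0052  v^+=7.3445  a^+=23.5107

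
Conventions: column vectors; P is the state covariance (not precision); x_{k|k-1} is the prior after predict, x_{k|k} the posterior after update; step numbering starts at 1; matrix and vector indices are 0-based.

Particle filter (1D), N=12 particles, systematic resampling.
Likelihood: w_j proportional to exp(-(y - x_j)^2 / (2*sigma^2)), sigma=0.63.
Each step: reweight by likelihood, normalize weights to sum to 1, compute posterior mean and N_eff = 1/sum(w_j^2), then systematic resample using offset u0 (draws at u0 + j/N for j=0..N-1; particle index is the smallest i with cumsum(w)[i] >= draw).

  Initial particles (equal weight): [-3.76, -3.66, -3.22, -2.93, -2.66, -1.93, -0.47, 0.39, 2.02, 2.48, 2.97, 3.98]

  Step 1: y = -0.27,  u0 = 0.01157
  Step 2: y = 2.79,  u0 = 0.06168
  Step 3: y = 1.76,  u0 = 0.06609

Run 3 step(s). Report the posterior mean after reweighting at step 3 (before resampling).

post_mean = 0.3900

step 1: w=[0.0000, 0.0000, 0.0000, 0.0001, 0.0005, 0.0199, 0.6088, 0.3698, 0.0009, 0.0000, 0.0000, 0.0000]  mean=-0.1800  Neff=1.9693  idx=[5, 6, 6, 6, 6, 6, 6, 6, 7, 7, 7, 7]
step 2: w=[0.0000, 0.0005, 0.0005, 0.0005, 0.0005, 0.0005, 0.0005, 0.0005, 0.2491, 0.2491, 0.2491, 0.2491]  mean=0.3867  Neff=4.0304  idx=[8, 8, 8, 9, 9, 9, 10, 10, 10, 11, 11, 11]
step 3: w=[0.0833, 0.0833, 0.0833, 0.0833, 0.0833, 0.0833, 0.0833, 0.0833, 0.0833, 0.0833, 0.0833, 0.0833]  mean=0.3900  Neff=12.0000  idx=[0, 1, 2, 3, 4, 5, 6, 7, 8, 9, 10, 11]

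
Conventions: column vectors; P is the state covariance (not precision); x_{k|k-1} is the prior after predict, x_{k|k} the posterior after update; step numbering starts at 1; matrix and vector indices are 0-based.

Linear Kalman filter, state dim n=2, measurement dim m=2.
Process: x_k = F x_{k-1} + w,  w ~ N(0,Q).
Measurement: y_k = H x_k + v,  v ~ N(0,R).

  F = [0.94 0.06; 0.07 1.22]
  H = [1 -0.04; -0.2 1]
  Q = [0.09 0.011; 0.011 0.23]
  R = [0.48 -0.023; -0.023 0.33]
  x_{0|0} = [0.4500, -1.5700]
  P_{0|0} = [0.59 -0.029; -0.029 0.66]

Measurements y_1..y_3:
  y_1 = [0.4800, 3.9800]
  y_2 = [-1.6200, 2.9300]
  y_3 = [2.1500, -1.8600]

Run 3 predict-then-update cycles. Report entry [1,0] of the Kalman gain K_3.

K[1,0] = 0.0984

step 1: x^-=[0.3288, -1.8839]  P^-=[0.6104 0.0648; 0.0648 1.2103]  S=[1.0872 -0.1282; -0.1282 1.5388]  K=[0.5602 0.0094; 0.1079 0.7871]  nu=[0.0758, 5.9297]  x^+=[0.4272, 2.7914]  P^+=[0.2705 0.0443; 0.0443 0.2661]
step 2: x^-=[0.5690, 3.4354]  P^-=[0.3349 0.0993; 0.0993 0.6350]  S=[0.8080 -0.0153; -0.0153 0.9387]  K=[0.4104 0.0411; 0.1039 0.6570]  nu=[-2.0516, -0.3916]  x^+=[-0.2890, 2.9650]  P^+=[0.1978 0.0437; 0.0437 0.2232]
step 3: x^-=[-0.0938, 3.5971]  P^-=[0.2705 0.0906; 0.0906 0.5706]  S=[0.7442 -0.0086; -0.0086 0.8752]  K=[0.3591 0.0453; 0.0984 0.6322]  nu=[2.3877, -5.4758]  x^+=[0.5159, 0.3700]  P^+=[0.1730 0.0413; 0.0413 0.2146]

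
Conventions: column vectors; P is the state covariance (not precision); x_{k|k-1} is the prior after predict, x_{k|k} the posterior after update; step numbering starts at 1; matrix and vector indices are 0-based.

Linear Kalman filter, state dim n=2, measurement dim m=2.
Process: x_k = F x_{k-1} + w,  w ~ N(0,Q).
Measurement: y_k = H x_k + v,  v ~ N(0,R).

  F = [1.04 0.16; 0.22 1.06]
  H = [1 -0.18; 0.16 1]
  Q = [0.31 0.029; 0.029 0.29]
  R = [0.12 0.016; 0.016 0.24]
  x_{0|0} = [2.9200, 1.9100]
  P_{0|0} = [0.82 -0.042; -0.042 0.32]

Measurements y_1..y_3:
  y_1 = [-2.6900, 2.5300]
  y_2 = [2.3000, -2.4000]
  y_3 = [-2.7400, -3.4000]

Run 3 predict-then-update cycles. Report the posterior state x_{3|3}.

step 1: x^-=[3.3424, 2.6670]  P^-=[1.1911 0.2231; 0.2231 0.6697]  S=[1.2525 0.3027; 0.3027 1.0115]  K=[0.8840 0.1444; -0.0934 0.7253]  nu=[-5.5523, -0.6718]  x^+=[-1.6630, 2.6984]  P^+=[0.1139 0.0306; 0.0306 0.1677]
step 2: x^-=[-1.2978, 2.4944]  P^-=[0.4477 0.1183; 0.1183 0.4982]  S=[0.5412 0.1128; 0.1128 0.7875]  K=[0.7602 0.1322; -0.0866 0.6691]  nu=[4.0468, -4.6867]  x^+=[1.1589, -0.9918]  P^+=[0.0984 0.0282; 0.0282 0.1547]
step 3: x^-=[1.0466, -0.7964]  P^-=[0.4298 0.1098; 0.1098 0.4817]  S=[0.5259 0.1047; 0.1047 0.7678]  K=[0.7539 0.1298; -0.0879 0.6622]  nu=[-3.9299, -2.7711]  x^+=[-2.2756, -2.2858]  P^+=[0.0975 0.0276; 0.0276 0.1531]

x_post = [-2.2756, -2.2858]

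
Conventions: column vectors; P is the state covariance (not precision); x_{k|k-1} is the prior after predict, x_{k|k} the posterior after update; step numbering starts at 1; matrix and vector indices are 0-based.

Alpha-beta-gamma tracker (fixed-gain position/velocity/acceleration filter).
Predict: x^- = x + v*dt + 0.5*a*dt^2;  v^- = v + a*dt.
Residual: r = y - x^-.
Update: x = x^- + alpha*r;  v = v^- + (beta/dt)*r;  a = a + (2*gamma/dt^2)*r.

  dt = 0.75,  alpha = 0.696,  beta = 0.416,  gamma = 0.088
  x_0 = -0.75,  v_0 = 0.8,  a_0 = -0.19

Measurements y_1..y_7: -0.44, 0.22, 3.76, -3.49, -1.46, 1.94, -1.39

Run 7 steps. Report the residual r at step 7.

resid = -1.7479

step 1: x_pred=-0.2034  r=-0.2366  x^+=-0.3681  v^+=0.5263  a^+=-0.2640
step 2: x_pred=-0.0476  r=0.2676  x^+=0.1386  v^+=0.4767  a^+=-0.1803
step 3: x_pred=0.4455  r=3.3145  x^+=2.7524  v^+=2.1800  a^+=0.8568
step 4: x_pred=4.6283  r=-8.1183  x^+=-1.0220  v^+=-1.6804  a^+=-1.6833
step 5: x_pred=-2.7558  r=1.2958  x^+=-1.8539  v^+=-2.2242  a^+=-1.2779
step 6: x_pred=-3.8815  r=5.8215  x^+=0.1703  v^+=0.0464  a^+=0.5436
step 7: x_pred=0.3579  r=-1.7479  x^+=-0.8586  v^+=-0.5155  a^+=-0.0033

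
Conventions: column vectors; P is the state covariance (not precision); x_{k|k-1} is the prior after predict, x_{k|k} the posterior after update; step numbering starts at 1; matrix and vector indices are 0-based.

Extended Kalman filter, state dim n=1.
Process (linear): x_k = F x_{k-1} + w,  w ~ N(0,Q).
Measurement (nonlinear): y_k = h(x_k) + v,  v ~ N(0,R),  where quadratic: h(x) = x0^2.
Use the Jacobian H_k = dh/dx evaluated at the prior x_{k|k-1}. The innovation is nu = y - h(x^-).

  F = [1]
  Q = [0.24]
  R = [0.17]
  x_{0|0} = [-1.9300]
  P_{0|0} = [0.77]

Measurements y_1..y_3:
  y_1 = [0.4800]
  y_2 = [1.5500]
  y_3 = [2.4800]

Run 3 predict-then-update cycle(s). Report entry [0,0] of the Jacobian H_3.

H_jac[0,0] = -2.4711

step 1: x^-=[-1.9300]  P^-=[1.0100]  H_jac=[-3.8600]  S=[15.2186]  K=[-0.2562]  nu=[-3.2449]  x^+=[-1.0987]  P^+=[0.0113]
step 2: x^-=[-1.0987]  P^-=[0.2513]  H_jac=[-2.1975]  S=[1.3834]  K=[-0.3991]  nu=[0.3428]  x^+=[-1.2356]  P^+=[0.0309]
step 3: x^-=[-1.2356]  P^-=[0.2709]  H_jac=[-2.4711]  S=[1.8241]  K=[-0.3670]  nu=[0.9534]  x^+=[-1.5854]  P^+=[0.0252]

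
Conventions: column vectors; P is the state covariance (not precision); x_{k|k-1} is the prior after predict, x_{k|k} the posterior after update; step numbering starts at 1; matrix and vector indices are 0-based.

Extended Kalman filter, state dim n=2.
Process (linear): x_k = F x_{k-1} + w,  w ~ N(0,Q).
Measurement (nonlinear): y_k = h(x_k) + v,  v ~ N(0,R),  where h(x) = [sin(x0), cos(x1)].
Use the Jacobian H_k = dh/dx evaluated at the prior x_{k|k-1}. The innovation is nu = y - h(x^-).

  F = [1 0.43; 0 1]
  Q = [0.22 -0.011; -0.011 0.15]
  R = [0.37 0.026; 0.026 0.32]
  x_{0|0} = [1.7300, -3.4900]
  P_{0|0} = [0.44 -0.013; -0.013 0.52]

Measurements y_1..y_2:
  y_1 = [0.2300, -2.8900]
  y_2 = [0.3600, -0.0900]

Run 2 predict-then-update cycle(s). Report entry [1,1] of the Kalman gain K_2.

K[1,1] = 0.6856

step 1: x^-=[0.2293, -3.4900]  P^-=[0.7450 0.1996; 0.1996 0.6700]  H_jac=[0.9738 0.0000; 0.0000 -0.3414]  S=[1.0765 -0.0404; -0.0404 0.3981]  K=[0.6701 -0.1032; 0.1596 -0.5584]  nu=[0.0027, -1.9501]  x^+=[0.4324, -2.4006]  P^+=[0.2518 0.0457; 0.0457 0.5112]
step 2: x^-=[-0.5998, -2.4006]  P^-=[0.6057 0.2546; 0.2546 0.6612]  H_jac=[0.8254 0.0000; 0.0000 0.6750]  S=[0.7827 0.1678; 0.1678 0.6213]  K=[0.6151 0.1104; 0.1215 0.6856]  nu=[0.9245, 0.6478]  x^+=[0.0404, -1.8442]  P^+=[0.2792 0.0760; 0.0760 0.3297]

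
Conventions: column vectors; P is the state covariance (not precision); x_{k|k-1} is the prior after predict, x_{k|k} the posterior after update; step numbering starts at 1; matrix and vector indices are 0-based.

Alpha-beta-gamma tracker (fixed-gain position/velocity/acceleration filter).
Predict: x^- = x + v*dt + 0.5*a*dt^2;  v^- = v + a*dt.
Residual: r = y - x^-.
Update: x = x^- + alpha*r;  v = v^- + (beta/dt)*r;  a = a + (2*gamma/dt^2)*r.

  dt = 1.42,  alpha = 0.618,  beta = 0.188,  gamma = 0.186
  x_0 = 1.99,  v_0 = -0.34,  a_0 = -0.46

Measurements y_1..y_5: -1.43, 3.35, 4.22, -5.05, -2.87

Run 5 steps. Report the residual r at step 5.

step 1: x_pred=1.0434  r=-2.4734  x^+=-0.4852  v^+=-1.3207  a^+=-0.9163
step 2: x_pred=-3.2843  r=6.6343  x^+=0.8157  v^+=-1.7435  a^+=0.3076
step 3: x_pred=-1.3499  r=5.5699  x^+=2.0923  v^+=-0.5692  a^+=1.3352
step 4: x_pred=2.6302  r=-7.6802  x^+=-2.1162  v^+=0.3100  a^+=-0.0817
step 5: x_pred=-1.7584  r=-1.1116  x^+=-2.4454  v^+=0.0468  a^+=-0.2868

resid = -1.1116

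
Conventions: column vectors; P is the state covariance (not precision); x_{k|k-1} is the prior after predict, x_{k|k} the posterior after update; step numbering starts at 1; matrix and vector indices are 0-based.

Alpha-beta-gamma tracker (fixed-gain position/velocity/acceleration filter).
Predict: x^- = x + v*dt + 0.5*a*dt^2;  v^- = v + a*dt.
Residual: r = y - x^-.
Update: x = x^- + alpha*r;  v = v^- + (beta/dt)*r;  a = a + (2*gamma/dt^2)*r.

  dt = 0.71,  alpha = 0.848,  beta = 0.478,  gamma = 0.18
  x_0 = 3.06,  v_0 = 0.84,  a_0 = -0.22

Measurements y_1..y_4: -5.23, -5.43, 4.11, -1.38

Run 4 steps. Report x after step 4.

step 1: x_pred=3.6009  r=-8.8309  x^+=-3.8877  v^+=-5.2615  a^+=-6.5266
step 2: x_pred=-9.2684  r=3.8384  x^+=-6.0134  v^+=-7.3112  a^+=-3.7854
step 3: x_pred=-12.1585  r=16.2685  x^+=1.6372  v^+=0.9537  a^+=7.8327
step 4: x_pred=4.2886  r=-5.6686  x^+=-0.5184  v^+=2.6986  a^+=3.7845

x_post = -0.5184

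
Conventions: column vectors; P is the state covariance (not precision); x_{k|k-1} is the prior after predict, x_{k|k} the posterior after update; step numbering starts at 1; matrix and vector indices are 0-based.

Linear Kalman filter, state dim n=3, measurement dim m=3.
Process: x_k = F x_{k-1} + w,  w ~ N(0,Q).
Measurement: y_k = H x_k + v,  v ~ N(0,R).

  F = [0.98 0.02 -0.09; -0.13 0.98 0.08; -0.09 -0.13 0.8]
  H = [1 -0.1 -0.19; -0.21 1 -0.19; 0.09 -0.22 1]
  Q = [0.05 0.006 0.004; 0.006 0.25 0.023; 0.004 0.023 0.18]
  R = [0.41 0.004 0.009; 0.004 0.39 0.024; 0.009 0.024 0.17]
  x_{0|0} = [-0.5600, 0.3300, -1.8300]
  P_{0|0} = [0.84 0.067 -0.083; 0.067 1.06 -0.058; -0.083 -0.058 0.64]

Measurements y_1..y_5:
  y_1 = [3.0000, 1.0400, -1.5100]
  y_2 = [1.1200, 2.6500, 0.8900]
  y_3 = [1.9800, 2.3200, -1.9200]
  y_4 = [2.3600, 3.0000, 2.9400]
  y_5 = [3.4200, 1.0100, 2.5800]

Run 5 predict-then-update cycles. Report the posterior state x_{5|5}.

step 1: x^-=[-0.3775, 0.2498, -1.4565]  P^-=[0.8798 -0.0231 -0.1949; -0.0231 1.2619 -0.1017; -0.1949 -0.1017 0.6399]  S=[1.4004 -0.2608 -0.1860; -0.2608 1.7466 -0.4566; -0.1860 -0.4566 0.8887]  K=[0.6594 0.0048 0.0160; 0.0369 0.7297 -0.0465; -0.1067 0.0734 0.7409]  nu=[3.1257, 0.4342, 0.0354]  x^+=[1.6863, 0.6803, -1.7318]  P^+=[0.2763 0.0625 -0.0024; 0.0625 0.3105 0.0726; -0.0024 0.0726 0.1429]
step 2: x^-=[1.8220, 0.3089, -1.6257]  P^-=[0.3193 0.0292 -0.0394; 0.0292 0.5493 0.0478; -0.0394 0.0478 0.2657]  S=[0.7553 -0.0808 -0.0488; -0.0808 0.9294 -0.0906; -0.0488 -0.0906 0.4355]  K=[0.4300 0.0057 0.0102; 0.0124 0.5717 -0.0413; -0.0819 0.0555 0.5800]  nu=[-0.9800, 2.4148, 2.4197]  x^+=[1.4391, 1.5774, -0.0080]  P^+=[0.1804 0.0418 -0.0013; 0.0418 0.2415 0.0562; -0.0013 0.0562 0.1117]
step 3: x^-=[1.4426, 1.3582, -0.3410]  P^-=[0.2259 0.0220 -0.0254; 0.0220 0.4839 0.0421; -0.0254 0.0421 0.2465]  S=[0.6565 -0.0638 -0.0394; -0.0638 0.8654 -0.0809; -0.0394 -0.0809 0.4178]  K=[0.3489 0.0029 0.0096; -0.0025 0.5401 -0.0449; -0.0780 0.0477 0.5643]  nu=[0.6084, 1.2000, -1.4100]  x^+=[1.6448, 2.0681, -1.1269]  P^+=[0.1463 0.0333 -0.0010; 0.0333 0.2265 0.0521; -0.0010 0.0521 0.1079]
step 4: x^-=[1.7547, 1.7227, -1.3184]  P^-=[0.1928 0.0183 -0.0209; 0.0183 0.4704 0.0408; -0.0209 0.0408 0.2442]  S=[0.6221 -0.0599 -0.0368; -0.0599 0.8528 -0.0797; -0.0368 -0.0797 0.4160]  K=[0.3140 0.0016 0.0099; -0.0101 0.5330 -0.0454; -0.0770 0.0458 0.5627]  nu=[0.5271, 1.3952, 4.4795]  x^+=[1.9666, 2.2579, 1.2257]  P^+=[0.1317 0.0296 -0.0008; 0.0296 0.2227 0.0513; -0.0008 0.0513 0.1074]
step 5: x^-=[1.8621, 2.0551, 0.5101]  P^-=[0.1785 0.0167 -0.0190; 0.0167 0.4673 0.0407; -0.0190 0.0407 0.2437]  S=[0.6074 -0.0585 -0.0358; -0.0585 0.8500 -0.0795; -0.0358 -0.0795 0.4158]  K=[0.2978 0.0012 0.0101; -0.0137 0.5314 -0.0453; -0.0766 0.0455 0.5626]  nu=[1.8603, -0.5572, 2.3545]  x^+=[2.4392, 1.6269, 1.6668]  P^+=[0.1249 0.0280 -0.0007; 0.0280 0.2217 0.0512; -0.0007 0.0512 0.1074]

x_post = [2.4392, 1.6269, 1.6668]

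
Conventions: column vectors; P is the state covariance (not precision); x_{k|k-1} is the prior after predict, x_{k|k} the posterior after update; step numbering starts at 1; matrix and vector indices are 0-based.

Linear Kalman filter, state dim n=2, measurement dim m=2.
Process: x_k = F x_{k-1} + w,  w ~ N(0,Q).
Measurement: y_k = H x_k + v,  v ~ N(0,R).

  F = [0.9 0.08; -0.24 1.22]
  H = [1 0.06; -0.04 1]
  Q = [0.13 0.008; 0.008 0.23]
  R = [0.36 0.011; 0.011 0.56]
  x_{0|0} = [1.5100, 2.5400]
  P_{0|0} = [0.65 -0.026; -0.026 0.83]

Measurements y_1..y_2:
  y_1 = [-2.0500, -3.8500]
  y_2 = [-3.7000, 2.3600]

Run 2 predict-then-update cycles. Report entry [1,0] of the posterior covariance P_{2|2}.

P_post[1,0] = -0.0054

step 1: x^-=[1.5622, 2.7364]  P^-=[0.6581 -0.0794; -0.0794 1.5180]  S=[1.0140 -0.0035; -0.0035 2.0854]  K=[0.6441 -0.0496; 0.0140 0.7295]  nu=[-3.7764, -6.5239]  x^+=[-0.5464, -2.0754]  P^+=[0.2320 -0.0114; -0.0114 0.4082]
step 2: x^-=[-0.6578, -2.4009]  P^-=[0.3189 -0.0146; -0.0146 0.8576]  S=[0.6802 0.0351; 0.0351 1.4193]  K=[0.4691 -0.0309; 0.0230 0.6041]  nu=[-2.8982, 4.7346]  x^+=[-2.1636, 0.3927]  P^+=[0.1689 -0.0054; -0.0054 0.3383]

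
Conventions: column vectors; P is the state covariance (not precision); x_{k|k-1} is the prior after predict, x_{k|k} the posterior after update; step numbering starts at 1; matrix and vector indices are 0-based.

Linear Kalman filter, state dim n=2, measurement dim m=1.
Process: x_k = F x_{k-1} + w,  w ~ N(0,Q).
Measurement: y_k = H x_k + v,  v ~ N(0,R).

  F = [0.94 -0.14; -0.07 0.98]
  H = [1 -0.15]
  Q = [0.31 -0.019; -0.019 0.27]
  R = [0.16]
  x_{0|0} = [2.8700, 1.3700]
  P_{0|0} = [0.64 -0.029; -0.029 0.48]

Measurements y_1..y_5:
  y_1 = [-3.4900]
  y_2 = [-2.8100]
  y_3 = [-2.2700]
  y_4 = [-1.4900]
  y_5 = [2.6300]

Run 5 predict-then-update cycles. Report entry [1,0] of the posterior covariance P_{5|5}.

step 1: x^-=[2.5060, 1.1417]  P^-=[0.8925 -0.1540; -0.1540 0.7381]  S=[1.1153]  K=[0.8209; -0.2373]  nu=[-5.8247]  x^+=[-2.2758, 2.5240]  P^+=[0.1409 0.0633; 0.0633 0.6753]
step 2: x^-=[-2.4926, 2.6328]  P^-=[0.4310 -0.0620; -0.0620 0.9106]  S=[0.6301]  K=[0.6988; -0.3151]  nu=[0.0776]  x^+=[-2.4384, 2.6084]  P^+=[0.1233 0.0768; 0.0768 0.8480]
step 3: x^-=[-2.6573, 2.7269]  P^-=[0.4154 -0.0720; -0.0720 1.0745]  S=[0.6212]  K=[0.6861; -0.3753]  nu=[0.7963]  x^+=[-2.1109, 2.4280]  P^+=[0.1230 0.0880; 0.0880 0.9870]
step 4: x^-=[-2.3242, 2.5272]  P^-=[0.4148 -0.0806; -0.0806 1.2064]  S=[0.6262]  K=[0.6818; -0.4177]  nu=[1.2133]  x^+=[-1.4970, 2.0204]  P^+=[0.1238 0.0977; 0.0977 1.0972]
step 5: x^-=[-1.6900, 2.0848]  P^-=[0.4151 -0.0867; -0.0867 1.3109]  S=[0.6306]  K=[0.6789; -0.4493]  nu=[4.6327]  x^+=[1.4551, 0.0035]  P^+=[0.1245 0.1057; 0.1057 1.1836]

P_post[1,0] = 0.1057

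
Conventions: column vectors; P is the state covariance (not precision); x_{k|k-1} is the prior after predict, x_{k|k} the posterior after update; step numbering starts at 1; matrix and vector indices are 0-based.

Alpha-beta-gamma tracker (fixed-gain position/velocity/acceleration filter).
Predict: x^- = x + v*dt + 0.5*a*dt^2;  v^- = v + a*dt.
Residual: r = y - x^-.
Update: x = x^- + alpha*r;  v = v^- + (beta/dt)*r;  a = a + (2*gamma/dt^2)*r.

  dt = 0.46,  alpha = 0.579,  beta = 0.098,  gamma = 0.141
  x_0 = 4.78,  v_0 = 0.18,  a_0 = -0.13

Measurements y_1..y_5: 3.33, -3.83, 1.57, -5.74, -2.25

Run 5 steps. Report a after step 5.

a_post = 3.8049

step 1: x_pred=4.8490  r=-1.5190  x^+=3.9695  v^+=-0.2034  a^+=-2.1544
step 2: x_pred=3.6480  r=-7.4780  x^+=-0.6818  v^+=-2.7876  a^+=-12.1204
step 3: x_pred=-3.2464  r=4.8164  x^+=-0.4577  v^+=-7.3369  a^+=-5.7016
step 4: x_pred=-4.4359  r=-1.3041  x^+=-5.1910  v^+=-10.2374  a^+=-7.4396
step 5: x_pred=-10.6873  r=8.4373  x^+=-5.8021  v^+=-11.8621  a^+=3.8049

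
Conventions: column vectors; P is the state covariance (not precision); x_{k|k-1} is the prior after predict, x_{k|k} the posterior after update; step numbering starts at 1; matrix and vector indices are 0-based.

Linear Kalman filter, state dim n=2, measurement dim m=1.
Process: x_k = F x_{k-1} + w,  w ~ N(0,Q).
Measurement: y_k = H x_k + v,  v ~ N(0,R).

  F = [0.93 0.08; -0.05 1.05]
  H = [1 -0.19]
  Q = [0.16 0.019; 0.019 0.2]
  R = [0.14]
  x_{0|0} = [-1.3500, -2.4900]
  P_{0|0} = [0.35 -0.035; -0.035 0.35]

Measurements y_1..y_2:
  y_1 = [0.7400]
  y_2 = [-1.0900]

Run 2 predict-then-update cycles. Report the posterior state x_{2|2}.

x_post = [-1.2056, -2.9495]

step 1: x^-=[-1.4547, -2.5470]  P^-=[0.4597 -0.0019; -0.0019 0.5904]  S=[0.6218]  K=[0.7400; -0.1835]  nu=[1.7108]  x^+=[-0.1888, -2.8609]  P^+=[0.1193 0.0825; 0.0825 0.5695]
step 2: x^-=[-0.4044, -2.9945]  P^-=[0.2791 0.1415; 0.1415 0.8195]  S=[0.3949]  K=[0.6386; -0.0359]  nu=[-1.2545]  x^+=[-1.2056, -2.9495]  P^+=[0.1180 0.1506; 0.1506 0.8190]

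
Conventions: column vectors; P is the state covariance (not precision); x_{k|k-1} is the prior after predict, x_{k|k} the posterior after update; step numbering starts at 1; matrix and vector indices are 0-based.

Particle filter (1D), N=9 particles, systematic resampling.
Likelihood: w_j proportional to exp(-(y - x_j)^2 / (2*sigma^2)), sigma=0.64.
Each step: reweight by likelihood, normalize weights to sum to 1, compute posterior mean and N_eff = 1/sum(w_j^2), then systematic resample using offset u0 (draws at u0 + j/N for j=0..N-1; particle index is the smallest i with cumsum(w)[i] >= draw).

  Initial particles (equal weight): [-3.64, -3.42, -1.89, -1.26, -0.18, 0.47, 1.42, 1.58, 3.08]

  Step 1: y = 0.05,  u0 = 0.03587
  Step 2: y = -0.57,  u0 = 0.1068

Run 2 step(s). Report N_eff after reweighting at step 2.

N_eff = 6.6954

step 1: w=[0.0000, 0.0000, 0.0050, 0.0605, 0.4606, 0.3961, 0.0497, 0.0282, 0.0000]  mean=0.1328  Neff=2.6599  idx=[3, 4, 4, 4, 4, 5, 5, 5, 6]
step 2: w=[0.1192, 0.1771, 0.1771, 0.1771, 0.1771, 0.0569, 0.0569, 0.0569, 0.0017]  mean=-0.1950  Neff=6.6954  idx=[0, 1, 2, 2, 3, 4, 4, 6, 7]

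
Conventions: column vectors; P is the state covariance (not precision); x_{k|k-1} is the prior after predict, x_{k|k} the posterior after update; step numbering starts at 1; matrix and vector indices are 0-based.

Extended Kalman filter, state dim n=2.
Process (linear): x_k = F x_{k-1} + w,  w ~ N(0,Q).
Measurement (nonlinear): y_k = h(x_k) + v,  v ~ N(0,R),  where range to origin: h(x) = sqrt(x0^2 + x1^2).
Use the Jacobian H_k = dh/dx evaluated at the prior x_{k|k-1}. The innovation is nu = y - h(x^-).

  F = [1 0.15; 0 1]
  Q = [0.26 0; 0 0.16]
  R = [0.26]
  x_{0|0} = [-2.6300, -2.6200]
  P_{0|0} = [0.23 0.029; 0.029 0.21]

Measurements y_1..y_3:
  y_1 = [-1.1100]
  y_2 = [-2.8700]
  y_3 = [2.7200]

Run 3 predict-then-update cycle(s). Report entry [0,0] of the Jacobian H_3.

step 1: x^-=[-3.0230, -2.6200]  P^-=[0.5034 0.0605; 0.0605 0.3700]  H_jac=[-0.7557 -0.6549]  S=[0.7661]  K=[-0.5483; -0.3760]  nu=[-5.1104]  x^+=[-0.2209, -0.6985]  P^+=[0.2731 -0.0974; -0.0974 0.2617]
step 2: x^-=[-0.3257, -0.6985]  P^-=[0.5098 -0.0582; -0.0582 0.4217]  H_jac=[-0.4226 -0.9063]  S=[0.6529]  K=[-0.2492; -0.5478]  nu=[-3.6407]  x^+=[0.5815, 1.2957]  P^+=[0.4692 -0.1473; -0.1473 0.2258]
step 3: x^-=[0.7759, 1.2957]  P^-=[0.6901 -0.1134; -0.1134 0.3858]  H_jac=[0.5137 0.8579]  S=[0.6261]  K=[0.4108; 0.4356]  nu=[1.2097]  x^+=[1.2729, 1.8227]  P^+=[0.5844 -0.2255; -0.2255 0.2670]

H_jac[0,0] = 0.5137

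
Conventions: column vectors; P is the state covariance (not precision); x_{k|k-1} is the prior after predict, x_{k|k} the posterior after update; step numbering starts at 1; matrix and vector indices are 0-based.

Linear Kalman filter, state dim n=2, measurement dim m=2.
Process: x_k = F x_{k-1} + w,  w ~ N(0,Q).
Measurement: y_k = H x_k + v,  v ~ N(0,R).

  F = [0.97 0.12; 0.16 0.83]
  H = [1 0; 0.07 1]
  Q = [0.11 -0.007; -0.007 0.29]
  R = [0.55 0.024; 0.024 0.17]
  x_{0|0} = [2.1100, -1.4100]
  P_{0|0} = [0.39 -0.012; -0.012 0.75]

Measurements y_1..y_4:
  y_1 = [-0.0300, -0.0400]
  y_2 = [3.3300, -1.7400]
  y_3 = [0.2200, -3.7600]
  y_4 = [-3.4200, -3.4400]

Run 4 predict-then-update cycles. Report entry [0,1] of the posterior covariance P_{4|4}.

P_post[0,1] = 0.0044

step 1: x^-=[1.8775, -0.8327]  P^-=[0.4850 0.1183; 0.1183 0.8135]  S=[1.0350 0.1763; 0.1763 1.0024]  K=[0.4564 0.0717; -0.0261 0.8244]  nu=[-1.9075, 0.6613]  x^+=[1.0544, -0.2378]  P^+=[0.2527 0.0054; 0.0054 0.1391]
step 2: x^-=[0.9942, -0.0287]  P^-=[0.3511 0.0506; 0.0506 0.3938]  S=[0.9011 0.0991; 0.0991 0.5726]  K=[0.3825 0.0650; -0.0206 0.6975]  nu=[2.3358, -1.7809]  x^+=[1.7717, -1.3190]  P^+=[0.2119 0.0054; 0.0054 0.1177]
step 3: x^-=[1.5603, -0.8113]  P^-=[0.3123 0.0421; 0.0421 0.3779]  S=[0.8623 0.0879; 0.0879 0.5554]  K=[0.3562 0.0587; -0.0215 0.6892]  nu=[-1.3403, -3.0579]  x^+=[0.9033, -2.8901]  P^+=[0.1973 0.0047; 0.0047 0.1163]
step 4: x^-=[0.5294, -2.2543]  P^-=[0.2984 0.0391; 0.0391 0.3764]  S=[0.8484 0.0840; 0.0840 0.5534]  K=[0.3462 0.0559; -0.0221 0.6886]  nu=[-3.9494, -1.2228]  x^+=[-0.9062, -3.0090]  P^+=[0.1918 0.0044; 0.0044 0.1162]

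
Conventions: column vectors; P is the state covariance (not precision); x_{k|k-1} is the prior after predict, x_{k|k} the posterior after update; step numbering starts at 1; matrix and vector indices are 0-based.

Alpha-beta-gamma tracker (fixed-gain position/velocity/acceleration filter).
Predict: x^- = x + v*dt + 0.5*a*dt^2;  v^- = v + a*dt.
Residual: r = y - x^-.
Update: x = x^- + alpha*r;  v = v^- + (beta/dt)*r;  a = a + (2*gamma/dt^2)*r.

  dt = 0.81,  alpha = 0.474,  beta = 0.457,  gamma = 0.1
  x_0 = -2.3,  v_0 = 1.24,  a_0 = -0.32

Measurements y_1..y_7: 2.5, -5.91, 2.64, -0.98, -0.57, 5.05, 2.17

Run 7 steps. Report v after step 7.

step 1: x_pred=-1.4006  r=3.9006  x^+=0.4483  v^+=3.1815  a^+=0.8690
step 2: x_pred=3.3104  r=-9.2204  x^+=-1.0601  v^+=-1.3167  a^+=-1.9416
step 3: x_pred=-2.7636  r=5.4036  x^+=-0.2023  v^+=0.1592  a^+=-0.2945
step 4: x_pred=-0.1699  r=-0.8101  x^+=-0.5539  v^+=-0.5363  a^+=-0.5414
step 5: x_pred=-1.1659  r=0.5959  x^+=-0.8835  v^+=-0.6387  a^+=-0.3597
step 6: x_pred=-1.5188  r=6.5688  x^+=1.5948  v^+=2.7760  a^+=1.6426
step 7: x_pred=4.3823  r=-2.2123  x^+=3.3337  v^+=2.8584  a^+=0.9683

v_post = 2.8584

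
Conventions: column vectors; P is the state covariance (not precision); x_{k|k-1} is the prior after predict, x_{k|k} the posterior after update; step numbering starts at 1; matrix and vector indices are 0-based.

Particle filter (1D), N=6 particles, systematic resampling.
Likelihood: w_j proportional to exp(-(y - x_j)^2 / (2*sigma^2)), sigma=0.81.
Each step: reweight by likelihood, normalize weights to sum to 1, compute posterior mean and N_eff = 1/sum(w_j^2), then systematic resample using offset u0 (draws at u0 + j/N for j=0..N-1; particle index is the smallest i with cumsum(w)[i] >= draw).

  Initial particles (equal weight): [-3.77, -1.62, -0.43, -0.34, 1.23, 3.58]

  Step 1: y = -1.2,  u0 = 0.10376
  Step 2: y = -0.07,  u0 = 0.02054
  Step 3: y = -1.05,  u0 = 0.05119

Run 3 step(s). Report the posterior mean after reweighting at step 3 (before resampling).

step 1: w=[0.0031, 0.4168, 0.3034, 0.2713, 0.0053, 0.0000]  mean=-0.9032  Neff=2.9458  idx=[1, 1, 2, 2, 3, 3]
step 2: w=[0.0398, 0.0398, 0.2251, 0.2251, 0.2351, 0.2351]  mean=-0.4825  Neff=4.6505  idx=[0, 2, 3, 3, 4, 5]
step 3: w=[0.1782, 0.1703, 0.1703, 0.1703, 0.1555, 0.1555]  mean=-0.6141  Neff=5.9848  idx=[0, 1, 2, 3, 4, 5]

post_mean = -0.6141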